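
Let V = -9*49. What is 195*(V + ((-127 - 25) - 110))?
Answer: -137085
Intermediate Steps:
V = -441
195*(V + ((-127 - 25) - 110)) = 195*(-441 + ((-127 - 25) - 110)) = 195*(-441 + (-152 - 110)) = 195*(-441 - 262) = 195*(-703) = -137085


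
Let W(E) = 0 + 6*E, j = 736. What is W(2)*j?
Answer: 8832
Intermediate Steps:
W(E) = 6*E
W(2)*j = (6*2)*736 = 12*736 = 8832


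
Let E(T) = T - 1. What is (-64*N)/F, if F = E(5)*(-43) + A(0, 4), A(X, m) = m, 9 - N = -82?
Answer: 104/3 ≈ 34.667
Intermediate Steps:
N = 91 (N = 9 - 1*(-82) = 9 + 82 = 91)
E(T) = -1 + T
F = -168 (F = (-1 + 5)*(-43) + 4 = 4*(-43) + 4 = -172 + 4 = -168)
(-64*N)/F = -64*91/(-168) = -5824*(-1/168) = 104/3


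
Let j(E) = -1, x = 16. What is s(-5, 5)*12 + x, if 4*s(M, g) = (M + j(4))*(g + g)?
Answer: -164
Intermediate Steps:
s(M, g) = g*(-1 + M)/2 (s(M, g) = ((M - 1)*(g + g))/4 = ((-1 + M)*(2*g))/4 = (2*g*(-1 + M))/4 = g*(-1 + M)/2)
s(-5, 5)*12 + x = ((½)*5*(-1 - 5))*12 + 16 = ((½)*5*(-6))*12 + 16 = -15*12 + 16 = -180 + 16 = -164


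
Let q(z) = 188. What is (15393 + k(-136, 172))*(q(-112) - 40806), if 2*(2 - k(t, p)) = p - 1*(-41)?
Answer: -620988293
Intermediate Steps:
k(t, p) = -37/2 - p/2 (k(t, p) = 2 - (p - 1*(-41))/2 = 2 - (p + 41)/2 = 2 - (41 + p)/2 = 2 + (-41/2 - p/2) = -37/2 - p/2)
(15393 + k(-136, 172))*(q(-112) - 40806) = (15393 + (-37/2 - ½*172))*(188 - 40806) = (15393 + (-37/2 - 86))*(-40618) = (15393 - 209/2)*(-40618) = (30577/2)*(-40618) = -620988293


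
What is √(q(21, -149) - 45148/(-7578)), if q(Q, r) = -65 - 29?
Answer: 14*I*√716542/1263 ≈ 9.3831*I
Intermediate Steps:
q(Q, r) = -94
√(q(21, -149) - 45148/(-7578)) = √(-94 - 45148/(-7578)) = √(-94 - 45148*(-1/7578)) = √(-94 + 22574/3789) = √(-333592/3789) = 14*I*√716542/1263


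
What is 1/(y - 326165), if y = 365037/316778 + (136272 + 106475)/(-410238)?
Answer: -32488593291/10596623816974105 ≈ -3.0659e-6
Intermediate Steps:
y = 18213784910/32488593291 (y = 365037*(1/316778) + 242747*(-1/410238) = 365037/316778 - 242747/410238 = 18213784910/32488593291 ≈ 0.56062)
1/(y - 326165) = 1/(18213784910/32488593291 - 326165) = 1/(-10596623816974105/32488593291) = -32488593291/10596623816974105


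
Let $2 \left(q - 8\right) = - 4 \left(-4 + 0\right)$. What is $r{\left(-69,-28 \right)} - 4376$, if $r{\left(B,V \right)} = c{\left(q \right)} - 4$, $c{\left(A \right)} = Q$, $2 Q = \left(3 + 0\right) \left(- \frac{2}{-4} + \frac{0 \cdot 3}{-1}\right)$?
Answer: $- \frac{17517}{4} \approx -4379.3$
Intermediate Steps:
$q = 16$ ($q = 8 + \frac{\left(-4\right) \left(-4 + 0\right)}{2} = 8 + \frac{\left(-4\right) \left(-4\right)}{2} = 8 + \frac{1}{2} \cdot 16 = 8 + 8 = 16$)
$Q = \frac{3}{4}$ ($Q = \frac{\left(3 + 0\right) \left(- \frac{2}{-4} + \frac{0 \cdot 3}{-1}\right)}{2} = \frac{3 \left(\left(-2\right) \left(- \frac{1}{4}\right) + 0 \left(-1\right)\right)}{2} = \frac{3 \left(\frac{1}{2} + 0\right)}{2} = \frac{3 \cdot \frac{1}{2}}{2} = \frac{1}{2} \cdot \frac{3}{2} = \frac{3}{4} \approx 0.75$)
$c{\left(A \right)} = \frac{3}{4}$
$r{\left(B,V \right)} = - \frac{13}{4}$ ($r{\left(B,V \right)} = \frac{3}{4} - 4 = - \frac{13}{4}$)
$r{\left(-69,-28 \right)} - 4376 = - \frac{13}{4} - 4376 = - \frac{17517}{4}$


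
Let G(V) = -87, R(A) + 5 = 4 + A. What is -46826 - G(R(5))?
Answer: -46739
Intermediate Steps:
R(A) = -1 + A (R(A) = -5 + (4 + A) = -1 + A)
-46826 - G(R(5)) = -46826 - 1*(-87) = -46826 + 87 = -46739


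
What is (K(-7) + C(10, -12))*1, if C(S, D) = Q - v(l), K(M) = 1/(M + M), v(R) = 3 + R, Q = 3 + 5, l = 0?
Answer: 69/14 ≈ 4.9286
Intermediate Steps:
Q = 8
K(M) = 1/(2*M)
C(S, D) = 5 (C(S, D) = 8 - (3 + 0) = 8 - 1*3 = 8 - 3 = 5)
(K(-7) + C(10, -12))*1 = ((½)/(-7) + 5)*1 = ((½)*(-⅐) + 5)*1 = (-1/14 + 5)*1 = (69/14)*1 = 69/14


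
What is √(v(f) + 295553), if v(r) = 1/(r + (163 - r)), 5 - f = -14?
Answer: 26*√11616195/163 ≈ 543.65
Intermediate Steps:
f = 19 (f = 5 - 1*(-14) = 5 + 14 = 19)
v(r) = 1/163
√(v(f) + 295553) = √(1/163 + 295553) = √(48175140/163) = 26*√11616195/163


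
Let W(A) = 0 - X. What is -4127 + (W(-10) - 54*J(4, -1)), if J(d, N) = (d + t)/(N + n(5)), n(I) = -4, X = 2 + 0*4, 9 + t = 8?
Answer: -20483/5 ≈ -4096.6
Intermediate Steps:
t = -1 (t = -9 + 8 = -1)
X = 2 (X = 2 + 0 = 2)
J(d, N) = (-1 + d)/(-4 + N) (J(d, N) = (d - 1)/(N - 4) = (-1 + d)/(-4 + N))
W(A) = -2 (W(A) = 0 - 1*2 = 0 - 2 = -2)
-4127 + (W(-10) - 54*J(4, -1)) = -4127 + (-2 - 54*(-1 + 4)/(-4 - 1)) = -4127 + (-2 - 54*3/(-5)) = -4127 + (-2 - (-54)*3/5) = -4127 + (-2 - 54*(-⅗)) = -4127 + (-2 + 162/5) = -4127 + 152/5 = -20483/5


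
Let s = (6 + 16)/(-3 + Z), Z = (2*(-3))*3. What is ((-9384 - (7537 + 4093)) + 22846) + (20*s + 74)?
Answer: 39586/21 ≈ 1885.0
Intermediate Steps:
Z = -18 (Z = -6*3 = -18)
s = -22/21 (s = (6 + 16)/(-3 - 18) = 22/(-21) = 22*(-1/21) = -22/21 ≈ -1.0476)
((-9384 - (7537 + 4093)) + 22846) + (20*s + 74) = ((-9384 - (7537 + 4093)) + 22846) + (20*(-22/21) + 74) = ((-9384 - 1*11630) + 22846) + (-440/21 + 74) = ((-9384 - 11630) + 22846) + 1114/21 = (-21014 + 22846) + 1114/21 = 1832 + 1114/21 = 39586/21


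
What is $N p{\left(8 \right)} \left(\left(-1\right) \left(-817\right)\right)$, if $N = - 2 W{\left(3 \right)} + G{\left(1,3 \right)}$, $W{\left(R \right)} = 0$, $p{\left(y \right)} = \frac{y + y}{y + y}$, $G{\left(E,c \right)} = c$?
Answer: $2451$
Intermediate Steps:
$p{\left(y \right)} = 1$ ($p{\left(y \right)} = \frac{2 y}{2 y} = 2 y \frac{1}{2 y} = 1$)
$N = 3$ ($N = \left(-2\right) 0 + 3 = 0 + 3 = 3$)
$N p{\left(8 \right)} \left(\left(-1\right) \left(-817\right)\right) = 3 \cdot 1 \left(\left(-1\right) \left(-817\right)\right) = 3 \cdot 817 = 2451$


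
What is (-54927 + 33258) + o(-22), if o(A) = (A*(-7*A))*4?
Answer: -35221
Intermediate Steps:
o(A) = -28*A**2 (o(A) = -7*A**2*4 = -28*A**2)
(-54927 + 33258) + o(-22) = (-54927 + 33258) - 28*(-22)**2 = -21669 - 28*484 = -21669 - 13552 = -35221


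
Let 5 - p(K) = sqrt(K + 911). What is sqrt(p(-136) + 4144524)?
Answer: sqrt(4144529 - 5*sqrt(31)) ≈ 2035.8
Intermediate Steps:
p(K) = 5 - sqrt(911 + K) (p(K) = 5 - sqrt(K + 911) = 5 - sqrt(911 + K))
sqrt(p(-136) + 4144524) = sqrt((5 - sqrt(911 - 136)) + 4144524) = sqrt((5 - sqrt(775)) + 4144524) = sqrt((5 - 5*sqrt(31)) + 4144524) = sqrt(4144529 - 5*sqrt(31))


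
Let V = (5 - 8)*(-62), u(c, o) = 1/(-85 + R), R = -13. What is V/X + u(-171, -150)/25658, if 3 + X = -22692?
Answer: -155905573/19022071460 ≈ -0.0081960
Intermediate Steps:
X = -22695 (X = -3 - 22692 = -22695)
u(c, o) = -1/98 (u(c, o) = 1/(-85 - 13) = 1/(-98) = -1/98)
V = 186 (V = -3*(-62) = 186)
V/X + u(-171, -150)/25658 = 186/(-22695) - 1/98/25658 = 186*(-1/22695) - 1/98*1/25658 = -62/7565 - 1/2514484 = -155905573/19022071460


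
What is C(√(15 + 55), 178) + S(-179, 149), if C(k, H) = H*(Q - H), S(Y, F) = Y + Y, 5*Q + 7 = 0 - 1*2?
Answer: -161812/5 ≈ -32362.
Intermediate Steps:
Q = -9/5 (Q = -7/5 + (0 - 1*2)/5 = -7/5 + (0 - 2)/5 = -7/5 + (⅕)*(-2) = -7/5 - ⅖ = -9/5 ≈ -1.8000)
S(Y, F) = 2*Y
C(k, H) = H*(-9/5 - H)
C(√(15 + 55), 178) + S(-179, 149) = -⅕*178*(9 + 5*178) + 2*(-179) = -⅕*178*(9 + 890) - 358 = -⅕*178*899 - 358 = -160022/5 - 358 = -161812/5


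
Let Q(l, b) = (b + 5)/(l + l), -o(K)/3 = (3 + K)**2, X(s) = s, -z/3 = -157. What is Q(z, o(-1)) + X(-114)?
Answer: -107395/942 ≈ -114.01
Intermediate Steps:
z = 471 (z = -3*(-157) = 471)
o(K) = -3*(3 + K)**2
Q(l, b) = (5 + b)/(2*l) (Q(l, b) = (5 + b)/((2*l)) = (5 + b)*(1/(2*l)) = (5 + b)/(2*l))
Q(z, o(-1)) + X(-114) = (1/2)*(5 - 3*(3 - 1)**2)/471 - 114 = (1/2)*(1/471)*(5 - 3*2**2) - 114 = (1/2)*(1/471)*(5 - 3*4) - 114 = (1/2)*(1/471)*(5 - 12) - 114 = (1/2)*(1/471)*(-7) - 114 = -7/942 - 114 = -107395/942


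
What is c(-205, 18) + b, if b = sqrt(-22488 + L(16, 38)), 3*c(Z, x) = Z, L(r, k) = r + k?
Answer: -205/3 + I*sqrt(22434) ≈ -68.333 + 149.78*I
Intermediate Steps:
L(r, k) = k + r
c(Z, x) = Z/3
b = I*sqrt(22434) (b = sqrt(-22488 + (38 + 16)) = sqrt(-22488 + 54) = sqrt(-22434) = I*sqrt(22434) ≈ 149.78*I)
c(-205, 18) + b = (1/3)*(-205) + I*sqrt(22434) = -205/3 + I*sqrt(22434)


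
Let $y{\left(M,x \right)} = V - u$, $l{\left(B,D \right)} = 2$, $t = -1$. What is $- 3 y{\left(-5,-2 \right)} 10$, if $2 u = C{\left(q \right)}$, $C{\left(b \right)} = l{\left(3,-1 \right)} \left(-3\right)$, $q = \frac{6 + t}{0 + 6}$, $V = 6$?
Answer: $-270$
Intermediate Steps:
$q = \frac{5}{6}$ ($q = \frac{6 - 1}{0 + 6} = \frac{5}{6} \approx 0.83333$)
$C{\left(b \right)} = -6$ ($C{\left(b \right)} = 2 \left(-3\right) = -6$)
$u = -3$ ($u = \frac{1}{2} \left(-6\right) = -3$)
$y{\left(M,x \right)} = 9$ ($y{\left(M,x \right)} = 6 - -3 = 6 + 3 = 9$)
$- 3 y{\left(-5,-2 \right)} 10 = \left(-3\right) 9 \cdot 10 = \left(-27\right) 10 = -270$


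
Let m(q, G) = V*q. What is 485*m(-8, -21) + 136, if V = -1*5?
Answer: 19536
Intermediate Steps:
V = -5
m(q, G) = -5*q
485*m(-8, -21) + 136 = 485*(-5*(-8)) + 136 = 485*40 + 136 = 19400 + 136 = 19536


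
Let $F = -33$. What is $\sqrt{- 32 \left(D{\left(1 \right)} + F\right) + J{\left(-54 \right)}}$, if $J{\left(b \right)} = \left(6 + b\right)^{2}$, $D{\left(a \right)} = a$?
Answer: $16 \sqrt{13} \approx 57.689$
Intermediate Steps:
$\sqrt{- 32 \left(D{\left(1 \right)} + F\right) + J{\left(-54 \right)}} = \sqrt{- 32 \left(1 - 33\right) + \left(6 - 54\right)^{2}} = \sqrt{\left(-32\right) \left(-32\right) + \left(-48\right)^{2}} = \sqrt{1024 + 2304} = \sqrt{3328} = 16 \sqrt{13}$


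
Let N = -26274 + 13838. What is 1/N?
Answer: -1/12436 ≈ -8.0412e-5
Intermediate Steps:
N = -12436
1/N = 1/(-12436) = -1/12436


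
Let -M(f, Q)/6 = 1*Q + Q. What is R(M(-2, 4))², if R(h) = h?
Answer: 2304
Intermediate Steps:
M(f, Q) = -12*Q (M(f, Q) = -6*(1*Q + Q) = -6*(Q + Q) = -12*Q)
R(M(-2, 4))² = (-12*4)² = (-48)² = 2304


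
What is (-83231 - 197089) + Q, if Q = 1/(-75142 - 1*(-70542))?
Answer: -1289472001/4600 ≈ -2.8032e+5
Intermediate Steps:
Q = -1/4600 (Q = 1/(-75142 + 70542) = 1/(-4600) = -1/4600 ≈ -0.00021739)
(-83231 - 197089) + Q = (-83231 - 197089) - 1/4600 = -280320 - 1/4600 = -1289472001/4600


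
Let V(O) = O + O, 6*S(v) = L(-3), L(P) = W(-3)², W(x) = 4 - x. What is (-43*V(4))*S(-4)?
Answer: -8428/3 ≈ -2809.3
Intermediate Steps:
L(P) = 49 (L(P) = (4 - 1*(-3))² = (4 + 3)² = 7² = 49)
S(v) = 49/6 (S(v) = (⅙)*49 = 49/6)
V(O) = 2*O
(-43*V(4))*S(-4) = -86*4*(49/6) = -43*8*(49/6) = -344*49/6 = -8428/3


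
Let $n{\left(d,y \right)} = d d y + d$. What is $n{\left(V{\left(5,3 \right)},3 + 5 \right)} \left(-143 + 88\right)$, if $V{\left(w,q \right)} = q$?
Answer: $-4125$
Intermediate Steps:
$n{\left(d,y \right)} = d + y d^{2}$ ($n{\left(d,y \right)} = d^{2} y + d = y d^{2} + d = d + y d^{2}$)
$n{\left(V{\left(5,3 \right)},3 + 5 \right)} \left(-143 + 88\right) = 3 \left(1 + 3 \left(3 + 5\right)\right) \left(-143 + 88\right) = 3 \left(1 + 3 \cdot 8\right) \left(-55\right) = 3 \left(1 + 24\right) \left(-55\right) = 3 \cdot 25 \left(-55\right) = 75 \left(-55\right) = -4125$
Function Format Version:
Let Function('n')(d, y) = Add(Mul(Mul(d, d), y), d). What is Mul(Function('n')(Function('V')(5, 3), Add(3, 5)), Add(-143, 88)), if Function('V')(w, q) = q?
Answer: -4125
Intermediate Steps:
Function('n')(d, y) = Add(d, Mul(y, Pow(d, 2))) (Function('n')(d, y) = Add(Mul(Pow(d, 2), y), d) = Add(Mul(y, Pow(d, 2)), d) = Add(d, Mul(y, Pow(d, 2))))
Mul(Function('n')(Function('V')(5, 3), Add(3, 5)), Add(-143, 88)) = Mul(Mul(3, Add(1, Mul(3, Add(3, 5)))), Add(-143, 88)) = Mul(Mul(3, Add(1, Mul(3, 8))), -55) = Mul(Mul(3, Add(1, 24)), -55) = Mul(Mul(3, 25), -55) = Mul(75, -55) = -4125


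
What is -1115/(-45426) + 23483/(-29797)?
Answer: -1033515103/1353558522 ≈ -0.76355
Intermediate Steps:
-1115/(-45426) + 23483/(-29797) = -1115*(-1/45426) + 23483*(-1/29797) = 1115/45426 - 23483/29797 = -1033515103/1353558522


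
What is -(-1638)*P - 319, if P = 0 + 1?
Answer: 1319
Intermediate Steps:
P = 1
-(-1638)*P - 319 = -(-1638) - 319 = -117*(-14) - 319 = 1638 - 319 = 1319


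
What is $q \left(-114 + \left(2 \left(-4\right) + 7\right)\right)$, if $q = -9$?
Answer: $1035$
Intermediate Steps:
$q \left(-114 + \left(2 \left(-4\right) + 7\right)\right) = - 9 \left(-114 + \left(2 \left(-4\right) + 7\right)\right) = - 9 \left(-114 + \left(-8 + 7\right)\right) = - 9 \left(-114 - 1\right) = \left(-9\right) \left(-115\right) = 1035$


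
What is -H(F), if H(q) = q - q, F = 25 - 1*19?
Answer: 0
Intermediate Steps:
F = 6 (F = 25 - 19 = 6)
H(q) = 0
-H(F) = -1*0 = 0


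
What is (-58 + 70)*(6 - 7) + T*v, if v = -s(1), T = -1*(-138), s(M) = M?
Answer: -150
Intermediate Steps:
T = 138
v = -1 (v = -1*1 = -1)
(-58 + 70)*(6 - 7) + T*v = (-58 + 70)*(6 - 7) + 138*(-1) = 12*(-1) - 138 = -12 - 138 = -150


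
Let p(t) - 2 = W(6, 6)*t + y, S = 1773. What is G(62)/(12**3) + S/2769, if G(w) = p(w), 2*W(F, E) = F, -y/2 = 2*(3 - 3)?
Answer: 298693/398736 ≈ 0.74910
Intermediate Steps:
y = 0 (y = -4*(3 - 3) = -4*0 = -2*0 = 0)
W(F, E) = F/2
p(t) = 2 + 3*t (p(t) = 2 + (((1/2)*6)*t + 0) = 2 + (3*t + 0) = 2 + 3*t)
G(w) = 2 + 3*w
G(62)/(12**3) + S/2769 = (2 + 3*62)/(12**3) + 1773/2769 = (2 + 186)/1728 + 1773*(1/2769) = 188*(1/1728) + 591/923 = 47/432 + 591/923 = 298693/398736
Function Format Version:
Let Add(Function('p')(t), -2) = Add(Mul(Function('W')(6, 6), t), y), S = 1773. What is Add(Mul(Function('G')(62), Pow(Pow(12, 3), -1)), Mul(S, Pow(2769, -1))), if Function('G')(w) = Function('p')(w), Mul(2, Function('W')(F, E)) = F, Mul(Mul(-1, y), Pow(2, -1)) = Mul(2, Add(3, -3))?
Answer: Rational(298693, 398736) ≈ 0.74910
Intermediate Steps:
y = 0 (y = Mul(-2, Mul(2, Add(3, -3))) = Mul(-2, Mul(2, 0)) = Mul(-2, 0) = 0)
Function('W')(F, E) = Mul(Rational(1, 2), F)
Function('p')(t) = Add(2, Mul(3, t)) (Function('p')(t) = Add(2, Add(Mul(Mul(Rational(1, 2), 6), t), 0)) = Add(2, Add(Mul(3, t), 0)) = Add(2, Mul(3, t)))
Function('G')(w) = Add(2, Mul(3, w))
Add(Mul(Function('G')(62), Pow(Pow(12, 3), -1)), Mul(S, Pow(2769, -1))) = Add(Mul(Add(2, Mul(3, 62)), Pow(Pow(12, 3), -1)), Mul(1773, Pow(2769, -1))) = Add(Mul(Add(2, 186), Pow(1728, -1)), Mul(1773, Rational(1, 2769))) = Add(Mul(188, Rational(1, 1728)), Rational(591, 923)) = Add(Rational(47, 432), Rational(591, 923)) = Rational(298693, 398736)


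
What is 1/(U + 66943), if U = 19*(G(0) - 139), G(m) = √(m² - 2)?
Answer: 32151/2067373963 - 19*I*√2/4134747926 ≈ 1.5552e-5 - 6.4986e-9*I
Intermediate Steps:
G(m) = √(-2 + m²)
U = -2641 + 19*I*√2 (U = 19*(√(-2 + 0²) - 139) = 19*(√(-2 + 0) - 139) = 19*(√(-2) - 139) = 19*(I*√2 - 139) = 19*(-139 + I*√2) = -2641 + 19*I*√2 ≈ -2641.0 + 26.87*I)
1/(U + 66943) = 1/((-2641 + 19*I*√2) + 66943) = 1/(64302 + 19*I*√2)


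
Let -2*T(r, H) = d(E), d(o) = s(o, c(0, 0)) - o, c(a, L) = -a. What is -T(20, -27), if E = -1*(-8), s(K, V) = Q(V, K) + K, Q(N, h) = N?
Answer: 0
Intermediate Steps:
s(K, V) = K + V (s(K, V) = V + K = K + V)
E = 8
d(o) = 0 (d(o) = (o - 1*0) - o = (o + 0) - o = o - o = 0)
T(r, H) = 0 (T(r, H) = -½*0 = 0)
-T(20, -27) = -1*0 = 0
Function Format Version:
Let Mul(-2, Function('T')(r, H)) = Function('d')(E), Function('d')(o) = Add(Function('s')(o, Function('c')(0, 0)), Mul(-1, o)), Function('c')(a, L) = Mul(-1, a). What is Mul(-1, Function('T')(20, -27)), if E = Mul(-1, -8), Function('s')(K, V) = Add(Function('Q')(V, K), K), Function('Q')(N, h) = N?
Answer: 0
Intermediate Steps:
Function('s')(K, V) = Add(K, V) (Function('s')(K, V) = Add(V, K) = Add(K, V))
E = 8
Function('d')(o) = 0 (Function('d')(o) = Add(Add(o, Mul(-1, 0)), Mul(-1, o)) = Add(Add(o, 0), Mul(-1, o)) = Add(o, Mul(-1, o)) = 0)
Function('T')(r, H) = 0 (Function('T')(r, H) = Mul(Rational(-1, 2), 0) = 0)
Mul(-1, Function('T')(20, -27)) = Mul(-1, 0) = 0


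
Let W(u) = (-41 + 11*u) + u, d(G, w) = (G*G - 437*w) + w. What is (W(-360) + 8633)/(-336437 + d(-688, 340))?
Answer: -4272/11333 ≈ -0.37695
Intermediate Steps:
d(G, w) = G**2 - 436*w (d(G, w) = (G**2 - 437*w) + w = G**2 - 436*w)
W(u) = -41 + 12*u
(W(-360) + 8633)/(-336437 + d(-688, 340)) = ((-41 + 12*(-360)) + 8633)/(-336437 + ((-688)**2 - 436*340)) = ((-41 - 4320) + 8633)/(-336437 + (473344 - 148240)) = (-4361 + 8633)/(-336437 + 325104) = 4272/(-11333) = 4272*(-1/11333) = -4272/11333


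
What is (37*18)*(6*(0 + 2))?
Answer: 7992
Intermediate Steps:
(37*18)*(6*(0 + 2)) = 666*(6*2) = 666*12 = 7992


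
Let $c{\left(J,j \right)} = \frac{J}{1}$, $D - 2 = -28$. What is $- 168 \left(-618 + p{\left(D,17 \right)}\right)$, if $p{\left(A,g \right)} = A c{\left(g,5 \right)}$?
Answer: $178080$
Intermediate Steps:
$D = -26$ ($D = 2 - 28 = -26$)
$c{\left(J,j \right)} = J$ ($c{\left(J,j \right)} = J 1 = J$)
$p{\left(A,g \right)} = A g$
$- 168 \left(-618 + p{\left(D,17 \right)}\right) = - 168 \left(-618 - 442\right) = \left(-168\right) \left(-1060\right) = 178080$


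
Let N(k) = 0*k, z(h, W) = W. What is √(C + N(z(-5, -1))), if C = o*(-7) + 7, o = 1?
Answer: 0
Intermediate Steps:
N(k) = 0
C = 0 (C = 1*(-7) + 7 = -7 + 7 = 0)
√(C + N(z(-5, -1))) = √(0 + 0) = √0 = 0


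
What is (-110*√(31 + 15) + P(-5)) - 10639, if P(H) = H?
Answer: -10644 - 110*√46 ≈ -11390.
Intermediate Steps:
(-110*√(31 + 15) + P(-5)) - 10639 = (-110*√(31 + 15) - 5) - 10639 = (-110*√46 - 5) - 10639 = (-5 - 110*√46) - 10639 = -10644 - 110*√46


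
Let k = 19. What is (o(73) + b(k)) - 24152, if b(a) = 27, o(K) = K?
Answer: -24052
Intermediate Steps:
(o(73) + b(k)) - 24152 = (73 + 27) - 24152 = 100 - 24152 = -24052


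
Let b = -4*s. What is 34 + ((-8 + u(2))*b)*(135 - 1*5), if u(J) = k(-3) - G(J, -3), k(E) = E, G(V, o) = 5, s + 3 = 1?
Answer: -16606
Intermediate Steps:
s = -2 (s = -3 + 1 = -2)
u(J) = -8 (u(J) = -3 - 1*5 = -3 - 5 = -8)
b = 8 (b = -4*(-2) = 8)
34 + ((-8 + u(2))*b)*(135 - 1*5) = 34 + ((-8 - 8)*8)*(135 - 1*5) = 34 + (-16*8)*(135 - 5) = 34 - 128*130 = 34 - 16640 = -16606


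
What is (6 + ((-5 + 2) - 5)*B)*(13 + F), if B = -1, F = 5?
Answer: 252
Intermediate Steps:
(6 + ((-5 + 2) - 5)*B)*(13 + F) = (6 + ((-5 + 2) - 5)*(-1))*(13 + 5) = (6 + (-3 - 5)*(-1))*18 = (6 - 8*(-1))*18 = (6 + 8)*18 = 14*18 = 252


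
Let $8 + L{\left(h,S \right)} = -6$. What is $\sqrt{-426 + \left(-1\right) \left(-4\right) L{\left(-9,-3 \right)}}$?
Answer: $i \sqrt{482} \approx 21.954 i$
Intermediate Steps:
$L{\left(h,S \right)} = -14$ ($L{\left(h,S \right)} = -8 - 6 = -14$)
$\sqrt{-426 + \left(-1\right) \left(-4\right) L{\left(-9,-3 \right)}} = \sqrt{-426 + \left(-1\right) \left(-4\right) \left(-14\right)} = \sqrt{-426 + 4 \left(-14\right)} = \sqrt{-426 - 56} = \sqrt{-482} = i \sqrt{482}$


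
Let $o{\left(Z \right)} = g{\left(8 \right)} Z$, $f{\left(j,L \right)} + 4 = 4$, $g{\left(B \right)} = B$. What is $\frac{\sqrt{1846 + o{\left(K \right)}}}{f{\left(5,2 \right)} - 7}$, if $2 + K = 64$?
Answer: $- \frac{\sqrt{2342}}{7} \approx -6.9135$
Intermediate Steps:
$K = 62$ ($K = -2 + 64 = 62$)
$f{\left(j,L \right)} = 0$ ($f{\left(j,L \right)} = -4 + 4 = 0$)
$o{\left(Z \right)} = 8 Z$
$\frac{\sqrt{1846 + o{\left(K \right)}}}{f{\left(5,2 \right)} - 7} = \frac{\sqrt{1846 + 8 \cdot 62}}{0 - 7} = \frac{\sqrt{1846 + 496}}{-7} = - \frac{\sqrt{2342}}{7}$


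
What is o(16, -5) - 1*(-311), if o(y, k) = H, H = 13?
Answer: 324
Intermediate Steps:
o(y, k) = 13
o(16, -5) - 1*(-311) = 13 - 1*(-311) = 13 + 311 = 324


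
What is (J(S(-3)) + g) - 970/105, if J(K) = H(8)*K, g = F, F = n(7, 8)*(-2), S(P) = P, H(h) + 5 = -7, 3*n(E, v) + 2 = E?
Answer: 164/7 ≈ 23.429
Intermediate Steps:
n(E, v) = -⅔ + E/3
H(h) = -12 (H(h) = -5 - 7 = -12)
F = -10/3 (F = (-⅔ + (⅓)*7)*(-2) = (-⅔ + 7/3)*(-2) = (5/3)*(-2) = -10/3 ≈ -3.3333)
g = -10/3 ≈ -3.3333
J(K) = -12*K
(J(S(-3)) + g) - 970/105 = (-12*(-3) - 10/3) - 970/105 = (36 - 10/3) - 970*1/105 = 98/3 - 194/21 = 164/7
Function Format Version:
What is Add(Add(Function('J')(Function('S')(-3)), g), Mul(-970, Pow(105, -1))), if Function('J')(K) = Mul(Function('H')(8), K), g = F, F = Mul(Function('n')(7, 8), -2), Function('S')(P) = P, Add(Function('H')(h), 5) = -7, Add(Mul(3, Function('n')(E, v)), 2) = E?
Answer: Rational(164, 7) ≈ 23.429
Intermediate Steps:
Function('n')(E, v) = Add(Rational(-2, 3), Mul(Rational(1, 3), E))
Function('H')(h) = -12 (Function('H')(h) = Add(-5, -7) = -12)
F = Rational(-10, 3) (F = Mul(Add(Rational(-2, 3), Mul(Rational(1, 3), 7)), -2) = Mul(Add(Rational(-2, 3), Rational(7, 3)), -2) = Mul(Rational(5, 3), -2) = Rational(-10, 3) ≈ -3.3333)
g = Rational(-10, 3) ≈ -3.3333
Function('J')(K) = Mul(-12, K)
Add(Add(Function('J')(Function('S')(-3)), g), Mul(-970, Pow(105, -1))) = Add(Add(Mul(-12, -3), Rational(-10, 3)), Mul(-970, Pow(105, -1))) = Add(Add(36, Rational(-10, 3)), Mul(-970, Rational(1, 105))) = Add(Rational(98, 3), Rational(-194, 21)) = Rational(164, 7)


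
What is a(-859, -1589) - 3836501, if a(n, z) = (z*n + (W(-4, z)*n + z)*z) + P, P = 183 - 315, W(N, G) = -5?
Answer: -6771516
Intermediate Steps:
P = -132
a(n, z) = -132 + n*z + z*(z - 5*n) (a(n, z) = (z*n + (-5*n + z)*z) - 132 = (n*z + (z - 5*n)*z) - 132 = (n*z + z*(z - 5*n)) - 132 = -132 + n*z + z*(z - 5*n))
a(-859, -1589) - 3836501 = (-132 + (-1589)² - 4*(-859)*(-1589)) - 3836501 = (-132 + 2524921 - 5459804) - 3836501 = -2935015 - 3836501 = -6771516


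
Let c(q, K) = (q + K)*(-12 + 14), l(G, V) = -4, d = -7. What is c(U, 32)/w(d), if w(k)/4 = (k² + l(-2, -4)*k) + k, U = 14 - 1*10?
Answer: 9/35 ≈ 0.25714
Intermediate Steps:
U = 4 (U = 14 - 10 = 4)
c(q, K) = 2*K + 2*q (c(q, K) = (K + q)*2 = 2*K + 2*q)
w(k) = -12*k + 4*k² (w(k) = 4*((k² - 4*k) + k) = 4*(k² - 3*k) = -12*k + 4*k²)
c(U, 32)/w(d) = (2*32 + 2*4)/((4*(-7)*(-3 - 7))) = (64 + 8)/((4*(-7)*(-10))) = 72/280 = 72*(1/280) = 9/35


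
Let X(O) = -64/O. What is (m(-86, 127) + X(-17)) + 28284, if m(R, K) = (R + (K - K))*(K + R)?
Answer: 420950/17 ≈ 24762.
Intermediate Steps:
m(R, K) = R*(K + R) (m(R, K) = (R + 0)*(K + R) = R*(K + R))
(m(-86, 127) + X(-17)) + 28284 = (-86*(127 - 86) - 64/(-17)) + 28284 = (-86*41 - 64*(-1/17)) + 28284 = (-3526 + 64/17) + 28284 = -59878/17 + 28284 = 420950/17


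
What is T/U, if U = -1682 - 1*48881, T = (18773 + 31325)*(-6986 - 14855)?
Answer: 1094190418/50563 ≈ 21640.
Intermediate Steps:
T = -1094190418 (T = 50098*(-21841) = -1094190418)
U = -50563 (U = -1682 - 48881 = -50563)
T/U = -1094190418/(-50563) = -1094190418*(-1/50563) = 1094190418/50563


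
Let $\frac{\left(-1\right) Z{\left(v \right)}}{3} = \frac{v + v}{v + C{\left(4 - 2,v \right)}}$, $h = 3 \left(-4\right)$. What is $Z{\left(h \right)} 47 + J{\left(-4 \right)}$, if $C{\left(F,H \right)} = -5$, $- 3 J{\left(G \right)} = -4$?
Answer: $- \frac{10084}{51} \approx -197.73$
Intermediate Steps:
$J{\left(G \right)} = \frac{4}{3}$ ($J{\left(G \right)} = \left(- \frac{1}{3}\right) \left(-4\right) = \frac{4}{3}$)
$h = -12$
$Z{\left(v \right)} = - \frac{6 v}{-5 + v}$ ($Z{\left(v \right)} = - 3 \frac{v + v}{v - 5} = - 3 \frac{2 v}{-5 + v} = - \frac{6 v}{-5 + v}$)
$Z{\left(h \right)} 47 + J{\left(-4 \right)} = \left(-6\right) \left(-12\right) \frac{1}{-5 - 12} \cdot 47 + \frac{4}{3} = \left(-6\right) \left(-12\right) \frac{1}{-17} \cdot 47 + \frac{4}{3} = \left(-6\right) \left(-12\right) \left(- \frac{1}{17}\right) 47 + \frac{4}{3} = \left(- \frac{72}{17}\right) 47 + \frac{4}{3} = - \frac{3384}{17} + \frac{4}{3} = - \frac{10084}{51}$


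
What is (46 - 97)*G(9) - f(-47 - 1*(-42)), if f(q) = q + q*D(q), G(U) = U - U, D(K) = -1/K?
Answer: 6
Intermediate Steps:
G(U) = 0
f(q) = -1 + q (f(q) = q + q*(-1/q) = q - 1 = -1 + q)
(46 - 97)*G(9) - f(-47 - 1*(-42)) = (46 - 97)*0 - (-1 + (-47 - 1*(-42))) = -51*0 - (-1 + (-47 + 42)) = 0 - (-1 - 5) = 0 - 1*(-6) = 0 + 6 = 6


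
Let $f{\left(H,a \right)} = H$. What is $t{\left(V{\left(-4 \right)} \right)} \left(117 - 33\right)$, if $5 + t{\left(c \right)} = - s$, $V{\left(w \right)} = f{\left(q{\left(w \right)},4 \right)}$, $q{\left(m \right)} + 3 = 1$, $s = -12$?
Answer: $588$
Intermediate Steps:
$q{\left(m \right)} = -2$ ($q{\left(m \right)} = -3 + 1 = -2$)
$V{\left(w \right)} = -2$
$t{\left(c \right)} = 7$ ($t{\left(c \right)} = -5 - -12 = -5 + 12 = 7$)
$t{\left(V{\left(-4 \right)} \right)} \left(117 - 33\right) = 7 \left(117 - 33\right) = 7 \cdot 84 = 588$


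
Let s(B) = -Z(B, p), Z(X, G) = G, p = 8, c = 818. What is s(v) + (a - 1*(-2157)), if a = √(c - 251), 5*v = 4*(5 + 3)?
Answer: 2149 + 9*√7 ≈ 2172.8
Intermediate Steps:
v = 32/5 (v = (4*(5 + 3))/5 = (4*8)/5 = (⅕)*32 = 32/5 ≈ 6.4000)
s(B) = -8 (s(B) = -1*8 = -8)
a = 9*√7 (a = √(818 - 251) = √567 = 9*√7 ≈ 23.812)
s(v) + (a - 1*(-2157)) = -8 + (9*√7 - 1*(-2157)) = -8 + (9*√7 + 2157) = -8 + (2157 + 9*√7) = 2149 + 9*√7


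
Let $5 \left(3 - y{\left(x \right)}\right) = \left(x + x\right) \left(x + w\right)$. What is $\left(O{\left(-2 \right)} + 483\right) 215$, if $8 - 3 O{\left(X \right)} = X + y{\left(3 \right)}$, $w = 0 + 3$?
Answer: $\frac{314588}{3} \approx 1.0486 \cdot 10^{5}$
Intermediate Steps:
$w = 3$
$y{\left(x \right)} = 3 - \frac{2 x \left(3 + x\right)}{5}$ ($y{\left(x \right)} = 3 - \frac{\left(x + x\right) \left(x + 3\right)}{5} = 3 - \frac{2 x \left(3 + x\right)}{5}$)
$O{\left(X \right)} = \frac{61}{15} - \frac{X}{3}$ ($O{\left(X \right)} = \frac{8}{3} - \frac{X - \left(\frac{3}{5} + \frac{18}{5}\right)}{3} = \frac{8}{3} - \frac{X - \frac{21}{5}}{3} = \frac{8}{3} - \frac{- \frac{21}{5} + X}{3} = \frac{8}{3} - \left(- \frac{7}{5} + \frac{X}{3}\right) = \frac{61}{15} - \frac{X}{3}$)
$\left(O{\left(-2 \right)} + 483\right) 215 = \left(\left(\frac{61}{15} - - \frac{2}{3}\right) + 483\right) 215 = \left(\left(\frac{61}{15} + \frac{2}{3}\right) + 483\right) 215 = \left(\frac{71}{15} + 483\right) 215 = \frac{7316}{15} \cdot 215 = \frac{314588}{3}$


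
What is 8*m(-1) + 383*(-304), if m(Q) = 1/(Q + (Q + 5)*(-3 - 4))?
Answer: -3376536/29 ≈ -1.1643e+5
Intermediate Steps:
m(Q) = 1/(-35 - 6*Q) (m(Q) = 1/(Q + (5 + Q)*(-7)) = 1/(Q + (-35 - 7*Q)) = 1/(-35 - 6*Q))
8*m(-1) + 383*(-304) = 8*(-1/(35 + 6*(-1))) + 383*(-304) = 8*(-1/(35 - 6)) - 116432 = 8*(-1/29) - 116432 = -8/29 - 116432 = -3376536/29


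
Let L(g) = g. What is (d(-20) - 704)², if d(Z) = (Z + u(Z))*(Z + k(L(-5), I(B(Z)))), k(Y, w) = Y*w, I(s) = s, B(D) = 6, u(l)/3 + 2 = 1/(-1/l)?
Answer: 5779216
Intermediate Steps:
u(l) = -6 - 3*l (u(l) = -6 + 3/((-1/l)) = -6 + 3*(-l) = -6 - 3*l)
d(Z) = (-30 + Z)*(-6 - 2*Z) (d(Z) = (Z + (-6 - 3*Z))*(Z - 5*6) = (-6 - 2*Z)*(Z - 30) = (-6 - 2*Z)*(-30 + Z) = (-30 + Z)*(-6 - 2*Z))
(d(-20) - 704)² = ((180 - 2*(-20)² + 54*(-20)) - 704)² = ((180 - 2*400 - 1080) - 704)² = ((180 - 800 - 1080) - 704)² = (-1700 - 704)² = (-2404)² = 5779216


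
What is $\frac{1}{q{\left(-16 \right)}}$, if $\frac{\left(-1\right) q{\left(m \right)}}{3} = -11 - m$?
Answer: $- \frac{1}{15} \approx -0.066667$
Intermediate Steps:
$q{\left(m \right)} = 33 + 3 m$ ($q{\left(m \right)} = - 3 \left(-11 - m\right) = 33 + 3 m$)
$\frac{1}{q{\left(-16 \right)}} = \frac{1}{33 + 3 \left(-16\right)} = \frac{1}{33 - 48} = \frac{1}{-15} = - \frac{1}{15}$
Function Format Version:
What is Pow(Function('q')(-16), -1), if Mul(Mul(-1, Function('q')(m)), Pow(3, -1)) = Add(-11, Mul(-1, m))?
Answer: Rational(-1, 15) ≈ -0.066667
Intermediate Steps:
Function('q')(m) = Add(33, Mul(3, m)) (Function('q')(m) = Mul(-3, Add(-11, Mul(-1, m))) = Add(33, Mul(3, m)))
Pow(Function('q')(-16), -1) = Pow(Add(33, Mul(3, -16)), -1) = Pow(Add(33, -48), -1) = Pow(-15, -1) = Rational(-1, 15)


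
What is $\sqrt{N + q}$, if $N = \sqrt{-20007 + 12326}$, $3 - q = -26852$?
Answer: $\sqrt{26855 + i \sqrt{7681}} \approx 163.88 + 0.2674 i$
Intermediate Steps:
$q = 26855$ ($q = 3 - -26852 = 3 + 26852 = 26855$)
$N = i \sqrt{7681}$ ($N = \sqrt{-7681} = i \sqrt{7681} \approx 87.641 i$)
$\sqrt{N + q} = \sqrt{i \sqrt{7681} + 26855} = \sqrt{26855 + i \sqrt{7681}}$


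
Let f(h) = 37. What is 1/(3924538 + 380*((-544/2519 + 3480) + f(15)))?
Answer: 2519/13252247242 ≈ 1.9008e-7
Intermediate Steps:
1/(3924538 + 380*((-544/2519 + 3480) + f(15))) = 1/(3924538 + 380*((-544/2519 + 3480) + 37)) = 1/(3924538 + 380*(8765576/2519 + 37)) = 1/(3924538 + 380*(8858779/2519)) = 1/(3924538 + 3366336020/2519) = 1/(13252247242/2519) = 2519/13252247242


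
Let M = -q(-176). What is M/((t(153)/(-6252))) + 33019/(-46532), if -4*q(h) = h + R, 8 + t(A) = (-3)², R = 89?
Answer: 6327434873/46532 ≈ 1.3598e+5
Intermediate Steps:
t(A) = 1 (t(A) = -8 + (-3)² = -8 + 9 = 1)
q(h) = -89/4 - h/4 (q(h) = -(h + 89)/4 = -(89 + h)/4 = -89/4 - h/4)
M = -87/4 (M = -(-89/4 - ¼*(-176)) = -(-89/4 + 44) = -1*87/4 = -87/4 ≈ -21.750)
M/((t(153)/(-6252))) + 33019/(-46532) = -87/(4*(1/(-6252))) + 33019/(-46532) = -87/(4*(1*(-1/6252))) + 33019*(-1/46532) = -87/(4*(-1/6252)) - 33019/46532 = -87/4*(-6252) - 33019/46532 = 135981 - 33019/46532 = 6327434873/46532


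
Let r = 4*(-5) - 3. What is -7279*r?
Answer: 167417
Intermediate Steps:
r = -23 (r = -20 - 3 = -23)
-7279*r = -7279*(-23) = 167417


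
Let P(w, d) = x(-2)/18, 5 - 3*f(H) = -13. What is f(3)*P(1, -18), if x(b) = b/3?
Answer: -2/9 ≈ -0.22222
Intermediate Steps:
x(b) = b/3 (x(b) = b*(⅓) = b/3)
f(H) = 6 (f(H) = 5/3 - ⅓*(-13) = 5/3 + 13/3 = 6)
P(w, d) = -1/27 (P(w, d) = ((⅓)*(-2))/18 = -⅔*1/18 = -1/27)
f(3)*P(1, -18) = 6*(-1/27) = -2/9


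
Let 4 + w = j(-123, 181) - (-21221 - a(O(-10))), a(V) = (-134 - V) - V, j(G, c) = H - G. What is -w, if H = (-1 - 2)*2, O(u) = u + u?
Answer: -21240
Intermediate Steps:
O(u) = 2*u
H = -6 (H = -3*2 = -6)
j(G, c) = -6 - G
a(V) = -134 - 2*V
w = 21240 (w = -4 + ((-6 - 1*(-123)) - (-21221 - (-134 - 4*(-10)))) = -4 + ((-6 + 123) - (-21221 - (-134 - 2*(-20)))) = -4 + (117 - (-21221 - (-134 + 40))) = -4 + (117 - (-21221 - 1*(-94))) = -4 + (117 - (-21221 + 94)) = -4 + (117 - 1*(-21127)) = -4 + (117 + 21127) = -4 + 21244 = 21240)
-w = -1*21240 = -21240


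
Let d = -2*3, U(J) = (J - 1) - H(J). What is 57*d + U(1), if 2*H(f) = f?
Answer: -685/2 ≈ -342.50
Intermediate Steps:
H(f) = f/2
U(J) = -1 + J/2 (U(J) = (J - 1) - J/2 = (-1 + J) - J/2 = -1 + J/2)
d = -6
57*d + U(1) = 57*(-6) + (-1 + (½)*1) = -342 + (-1 + ½) = -342 - ½ = -685/2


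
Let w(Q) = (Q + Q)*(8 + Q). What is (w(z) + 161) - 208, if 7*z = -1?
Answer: -2413/49 ≈ -49.245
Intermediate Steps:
z = -⅐ (z = (⅐)*(-1) = -⅐ ≈ -0.14286)
w(Q) = 2*Q*(8 + Q) (w(Q) = (2*Q)*(8 + Q) = 2*Q*(8 + Q))
(w(z) + 161) - 208 = (2*(-⅐)*(8 - ⅐) + 161) - 208 = (2*(-⅐)*(55/7) + 161) - 208 = (-110/49 + 161) - 208 = 7779/49 - 208 = -2413/49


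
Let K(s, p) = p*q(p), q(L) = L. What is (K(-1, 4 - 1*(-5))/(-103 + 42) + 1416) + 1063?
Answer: 151138/61 ≈ 2477.7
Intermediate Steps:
K(s, p) = p² (K(s, p) = p*p = p²)
(K(-1, 4 - 1*(-5))/(-103 + 42) + 1416) + 1063 = ((4 - 1*(-5))²/(-103 + 42) + 1416) + 1063 = ((4 + 5)²/(-61) + 1416) + 1063 = (-1/61*9² + 1416) + 1063 = (-1/61*81 + 1416) + 1063 = (-81/61 + 1416) + 1063 = 86295/61 + 1063 = 151138/61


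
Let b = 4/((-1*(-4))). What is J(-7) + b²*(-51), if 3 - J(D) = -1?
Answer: -47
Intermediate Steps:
J(D) = 4 (J(D) = 3 - 1*(-1) = 3 + 1 = 4)
b = 1 (b = 4/4 = 4*(¼) = 1)
J(-7) + b²*(-51) = 4 + 1²*(-51) = 4 + 1*(-51) = 4 - 51 = -47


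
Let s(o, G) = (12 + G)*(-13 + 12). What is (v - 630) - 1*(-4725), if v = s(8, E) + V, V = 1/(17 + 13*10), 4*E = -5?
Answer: 2401543/588 ≈ 4084.3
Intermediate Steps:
E = -5/4 (E = (1/4)*(-5) = -5/4 ≈ -1.2500)
s(o, G) = -12 - G (s(o, G) = (12 + G)*(-1) = -12 - G)
V = 1/147 (V = 1/(17 + 130) = 1/147 ≈ 0.0068027)
v = -6317/588 (v = (-12 - 1*(-5/4)) + 1/147 = (-12 + 5/4) + 1/147 = -43/4 + 1/147 = -6317/588 ≈ -10.743)
(v - 630) - 1*(-4725) = (-6317/588 - 630) - 1*(-4725) = -376757/588 + 4725 = 2401543/588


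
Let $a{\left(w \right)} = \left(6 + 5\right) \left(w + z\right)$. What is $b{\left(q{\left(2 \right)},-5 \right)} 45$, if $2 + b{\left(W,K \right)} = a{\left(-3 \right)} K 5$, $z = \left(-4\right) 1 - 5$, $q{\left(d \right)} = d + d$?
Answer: $148410$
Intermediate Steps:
$q{\left(d \right)} = 2 d$
$z = -9$ ($z = -4 - 5 = -9$)
$a{\left(w \right)} = -99 + 11 w$ ($a{\left(w \right)} = \left(6 + 5\right) \left(w - 9\right) = 11 \left(-9 + w\right) = -99 + 11 w$)
$b{\left(W,K \right)} = -2 - 660 K$ ($b{\left(W,K \right)} = -2 + \left(-99 + 11 \left(-3\right)\right) K 5 = -2 + \left(-99 - 33\right) K 5 = -2 + - 132 K 5 = -2 - 660 K$)
$b{\left(q{\left(2 \right)},-5 \right)} 45 = \left(-2 - -3300\right) 45 = \left(-2 + 3300\right) 45 = 3298 \cdot 45 = 148410$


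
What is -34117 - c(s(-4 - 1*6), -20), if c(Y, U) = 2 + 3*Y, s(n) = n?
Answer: -34089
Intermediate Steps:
-34117 - c(s(-4 - 1*6), -20) = -34117 - (2 + 3*(-4 - 1*6)) = -34117 - (2 + 3*(-4 - 6)) = -34117 - (2 + 3*(-10)) = -34117 - (2 - 30) = -34117 - 1*(-28) = -34117 + 28 = -34089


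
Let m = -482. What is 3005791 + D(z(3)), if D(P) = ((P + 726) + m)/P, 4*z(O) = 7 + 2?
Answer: 27053104/9 ≈ 3.0059e+6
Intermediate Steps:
z(O) = 9/4 (z(O) = (7 + 2)/4 = (¼)*9 = 9/4)
D(P) = (244 + P)/P (D(P) = ((P + 726) - 482)/P = ((726 + P) - 482)/P = (244 + P)/P)
3005791 + D(z(3)) = 3005791 + (244 + 9/4)/(9/4) = 3005791 + (4/9)*(985/4) = 3005791 + 985/9 = 27053104/9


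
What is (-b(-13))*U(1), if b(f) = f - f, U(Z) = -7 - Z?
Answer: 0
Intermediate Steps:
b(f) = 0
(-b(-13))*U(1) = (-1*0)*(-7 - 1*1) = 0*(-7 - 1) = 0*(-8) = 0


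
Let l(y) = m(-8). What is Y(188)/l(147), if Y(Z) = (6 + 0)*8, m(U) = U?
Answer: -6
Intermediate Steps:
Y(Z) = 48 (Y(Z) = 6*8 = 48)
l(y) = -8
Y(188)/l(147) = 48/(-8) = 48*(-⅛) = -6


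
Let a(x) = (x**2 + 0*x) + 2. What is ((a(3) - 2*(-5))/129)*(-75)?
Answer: -525/43 ≈ -12.209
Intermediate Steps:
a(x) = 2 + x**2 (a(x) = (x**2 + 0) + 2 = x**2 + 2 = 2 + x**2)
((a(3) - 2*(-5))/129)*(-75) = (((2 + 3**2) - 2*(-5))/129)*(-75) = (((2 + 9) + 10)*(1/129))*(-75) = ((11 + 10)*(1/129))*(-75) = (21*(1/129))*(-75) = (7/43)*(-75) = -525/43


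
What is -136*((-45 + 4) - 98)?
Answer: 18904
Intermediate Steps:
-136*((-45 + 4) - 98) = -136*(-41 - 98) = -136*(-139) = 18904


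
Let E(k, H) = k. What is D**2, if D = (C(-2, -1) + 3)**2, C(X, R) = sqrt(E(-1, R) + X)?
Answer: (3 + I*sqrt(3))**4 ≈ -72.0 + 124.71*I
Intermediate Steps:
C(X, R) = sqrt(-1 + X)
D = (3 + I*sqrt(3))**2 (D = (sqrt(-1 - 2) + 3)**2 = (sqrt(-3) + 3)**2 = (I*sqrt(3) + 3)**2 = (3 + I*sqrt(3))**2 ≈ 6.0 + 10.392*I)
D**2 = ((3 + I*sqrt(3))**2)**2 = (3 + I*sqrt(3))**4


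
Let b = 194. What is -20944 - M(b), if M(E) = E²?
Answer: -58580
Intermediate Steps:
-20944 - M(b) = -20944 - 1*194² = -20944 - 1*37636 = -20944 - 37636 = -58580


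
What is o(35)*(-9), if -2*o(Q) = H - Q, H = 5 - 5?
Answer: -315/2 ≈ -157.50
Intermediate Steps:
H = 0
o(Q) = Q/2 (o(Q) = -(0 - Q)/2 = -(-1)*Q/2 = Q/2)
o(35)*(-9) = ((½)*35)*(-9) = (35/2)*(-9) = -315/2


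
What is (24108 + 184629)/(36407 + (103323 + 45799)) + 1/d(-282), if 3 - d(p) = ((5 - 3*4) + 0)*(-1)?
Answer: 216473/247372 ≈ 0.87509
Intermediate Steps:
d(p) = -4 (d(p) = 3 - ((5 - 3*4) + 0)*(-1) = 3 - ((5 - 12) + 0)*(-1) = 3 - (-7 + 0)*(-1) = 3 - (-7)*(-1) = 3 - 1*7 = 3 - 7 = -4)
(24108 + 184629)/(36407 + (103323 + 45799)) + 1/d(-282) = (24108 + 184629)/(36407 + (103323 + 45799)) + 1/(-4) = 208737/(36407 + 149122) - ¼ = 208737/185529 - ¼ = 208737*(1/185529) - ¼ = 69579/61843 - ¼ = 216473/247372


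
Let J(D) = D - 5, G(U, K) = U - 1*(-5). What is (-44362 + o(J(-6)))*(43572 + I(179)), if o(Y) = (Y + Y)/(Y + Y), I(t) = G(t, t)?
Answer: -1941059916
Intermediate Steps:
G(U, K) = 5 + U (G(U, K) = U + 5 = 5 + U)
J(D) = -5 + D
I(t) = 5 + t
o(Y) = 1 (o(Y) = (2*Y)/((2*Y)) = (2*Y)*(1/(2*Y)) = 1)
(-44362 + o(J(-6)))*(43572 + I(179)) = (-44362 + 1)*(43572 + (5 + 179)) = -44361*(43572 + 184) = -44361*43756 = -1941059916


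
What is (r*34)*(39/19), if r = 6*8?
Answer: 63648/19 ≈ 3349.9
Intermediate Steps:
r = 48
(r*34)*(39/19) = (48*34)*(39/19) = 1632*(39*(1/19)) = 1632*(39/19) = 63648/19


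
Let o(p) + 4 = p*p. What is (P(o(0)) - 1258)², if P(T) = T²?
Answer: 1542564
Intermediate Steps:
o(p) = -4 + p² (o(p) = -4 + p*p = -4 + p²)
(P(o(0)) - 1258)² = ((-4 + 0²)² - 1258)² = ((-4 + 0)² - 1258)² = ((-4)² - 1258)² = (16 - 1258)² = (-1242)² = 1542564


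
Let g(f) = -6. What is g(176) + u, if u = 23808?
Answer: 23802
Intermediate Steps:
g(176) + u = -6 + 23808 = 23802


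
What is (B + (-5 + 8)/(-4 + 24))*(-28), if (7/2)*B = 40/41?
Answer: -2461/205 ≈ -12.005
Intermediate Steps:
B = 80/287 (B = 2*(40/41)/7 = 2*(40*(1/41))/7 = (2/7)*(40/41) = 80/287 ≈ 0.27875)
(B + (-5 + 8)/(-4 + 24))*(-28) = (80/287 + (-5 + 8)/(-4 + 24))*(-28) = (80/287 + 3/20)*(-28) = (2461/5740)*(-28) = -2461/205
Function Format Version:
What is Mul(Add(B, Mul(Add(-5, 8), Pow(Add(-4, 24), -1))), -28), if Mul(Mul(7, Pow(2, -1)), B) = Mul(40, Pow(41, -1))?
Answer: Rational(-2461, 205) ≈ -12.005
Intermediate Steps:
B = Rational(80, 287) (B = Mul(Rational(2, 7), Mul(40, Pow(41, -1))) = Mul(Rational(2, 7), Mul(40, Rational(1, 41))) = Mul(Rational(2, 7), Rational(40, 41)) = Rational(80, 287) ≈ 0.27875)
Mul(Add(B, Mul(Add(-5, 8), Pow(Add(-4, 24), -1))), -28) = Mul(Add(Rational(80, 287), Mul(Add(-5, 8), Pow(Add(-4, 24), -1))), -28) = Mul(Add(Rational(80, 287), Mul(3, Pow(20, -1))), -28) = Mul(Add(Rational(80, 287), Mul(3, Rational(1, 20))), -28) = Mul(Add(Rational(80, 287), Rational(3, 20)), -28) = Mul(Rational(2461, 5740), -28) = Rational(-2461, 205)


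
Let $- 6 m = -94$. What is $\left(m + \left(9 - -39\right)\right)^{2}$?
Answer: $\frac{36481}{9} \approx 4053.4$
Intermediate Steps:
$m = \frac{47}{3}$ ($m = \left(- \frac{1}{6}\right) \left(-94\right) = \frac{47}{3} \approx 15.667$)
$\left(m + \left(9 - -39\right)\right)^{2} = \left(\frac{47}{3} + \left(9 - -39\right)\right)^{2} = \left(\frac{47}{3} + \left(9 + 39\right)\right)^{2} = \left(\frac{47}{3} + 48\right)^{2} = \left(\frac{191}{3}\right)^{2} = \frac{36481}{9}$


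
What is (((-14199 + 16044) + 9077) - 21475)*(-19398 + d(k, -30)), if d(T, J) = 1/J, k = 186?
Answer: 6141223373/30 ≈ 2.0471e+8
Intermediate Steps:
(((-14199 + 16044) + 9077) - 21475)*(-19398 + d(k, -30)) = (((-14199 + 16044) + 9077) - 21475)*(-19398 + 1/(-30)) = ((1845 + 9077) - 21475)*(-19398 - 1/30) = (10922 - 21475)*(-581941/30) = -10553*(-581941/30) = 6141223373/30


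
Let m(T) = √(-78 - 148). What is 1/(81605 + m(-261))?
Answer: 81605/6659376251 - I*√226/6659376251 ≈ 1.2254e-5 - 2.2575e-9*I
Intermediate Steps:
m(T) = I*√226 (m(T) = √(-226) = I*√226)
1/(81605 + m(-261)) = 1/(81605 + I*√226)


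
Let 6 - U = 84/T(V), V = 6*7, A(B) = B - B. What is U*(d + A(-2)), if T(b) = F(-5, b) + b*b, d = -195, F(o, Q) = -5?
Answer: -2041650/1759 ≈ -1160.7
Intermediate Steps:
A(B) = 0
V = 42
T(b) = -5 + b² (T(b) = -5 + b*b = -5 + b²)
U = 10470/1759 (U = 6 - 84/(-5 + 42²) = 6 - 84/(-5 + 1764) = 6 - 84/1759 = 10470/1759 ≈ 5.9522)
U*(d + A(-2)) = 10470*(-195 + 0)/1759 = (10470/1759)*(-195) = -2041650/1759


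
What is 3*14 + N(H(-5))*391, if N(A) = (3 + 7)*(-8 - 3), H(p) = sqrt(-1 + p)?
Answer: -42968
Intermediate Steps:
N(A) = -110 (N(A) = 10*(-11) = -110)
3*14 + N(H(-5))*391 = 3*14 - 110*391 = 42 - 43010 = -42968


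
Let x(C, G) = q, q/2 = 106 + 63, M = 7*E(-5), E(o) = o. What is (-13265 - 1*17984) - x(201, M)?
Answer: -31587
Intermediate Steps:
M = -35 (M = 7*(-5) = -35)
q = 338 (q = 2*(106 + 63) = 2*169 = 338)
x(C, G) = 338
(-13265 - 1*17984) - x(201, M) = (-13265 - 1*17984) - 1*338 = (-13265 - 17984) - 338 = -31249 - 338 = -31587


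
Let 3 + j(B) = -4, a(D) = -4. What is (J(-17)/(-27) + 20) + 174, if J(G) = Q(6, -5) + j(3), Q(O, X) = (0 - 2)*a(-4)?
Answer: 5237/27 ≈ 193.96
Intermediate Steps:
j(B) = -7 (j(B) = -3 - 4 = -7)
Q(O, X) = 8 (Q(O, X) = (0 - 2)*(-4) = -2*(-4) = 8)
J(G) = 1 (J(G) = 8 - 7 = 1)
(J(-17)/(-27) + 20) + 174 = (1/(-27) + 20) + 174 = (1*(-1/27) + 20) + 174 = (-1/27 + 20) + 174 = 539/27 + 174 = 5237/27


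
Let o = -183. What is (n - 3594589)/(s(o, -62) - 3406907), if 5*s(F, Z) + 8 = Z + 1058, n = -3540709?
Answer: 35676490/17033547 ≈ 2.0945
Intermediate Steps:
s(F, Z) = 210 + Z/5 (s(F, Z) = -8/5 + (Z + 1058)/5 = -8/5 + (1058 + Z)/5 = -8/5 + (1058/5 + Z/5) = 210 + Z/5)
(n - 3594589)/(s(o, -62) - 3406907) = (-3540709 - 3594589)/((210 + (⅕)*(-62)) - 3406907) = -7135298/((210 - 62/5) - 3406907) = -7135298/(988/5 - 3406907) = -7135298/(-17033547/5) = -7135298*(-5/17033547) = 35676490/17033547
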